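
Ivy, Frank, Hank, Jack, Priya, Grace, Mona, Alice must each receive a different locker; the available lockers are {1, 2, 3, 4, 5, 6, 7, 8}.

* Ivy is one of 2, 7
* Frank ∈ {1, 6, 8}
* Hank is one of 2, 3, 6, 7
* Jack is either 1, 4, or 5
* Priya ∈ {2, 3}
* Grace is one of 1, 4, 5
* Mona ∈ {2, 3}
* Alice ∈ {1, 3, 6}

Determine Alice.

The 8 variables draw from only 8 values {1, 2, 3, 4, 5, 6, 7, 8}, so each is used; only Frank can be 8, hence Frank = 8.
Priya and Mona share exactly the 2 values {2, 3}; by pigeonhole those values go to them, so strike 2, 3 from Ivy, Hank, Alice.
Ivy's domain is down to {7}, so Ivy = 7. Strike 7 from Hank.
Hank must be 6 (only option left). Eliminate 6 elsewhere: Alice.
So Alice = 1.

1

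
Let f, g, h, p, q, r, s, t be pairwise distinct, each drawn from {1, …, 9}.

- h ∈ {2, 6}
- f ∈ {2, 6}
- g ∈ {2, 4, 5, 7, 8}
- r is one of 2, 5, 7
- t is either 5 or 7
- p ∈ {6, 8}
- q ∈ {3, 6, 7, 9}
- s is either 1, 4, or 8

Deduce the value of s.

1

The 2 variables f and h are confined to {2, 6}, which locks those values in; drop them from g, p, q, r.
p has just one choice, so p = 8. Strike 8 from g, s.
r and t between them cover only {5, 7} — a naked pair. Remove those values from g, q.
g's domain is down to {4}, so g = 4. Remove 4 from s.
So s = 1.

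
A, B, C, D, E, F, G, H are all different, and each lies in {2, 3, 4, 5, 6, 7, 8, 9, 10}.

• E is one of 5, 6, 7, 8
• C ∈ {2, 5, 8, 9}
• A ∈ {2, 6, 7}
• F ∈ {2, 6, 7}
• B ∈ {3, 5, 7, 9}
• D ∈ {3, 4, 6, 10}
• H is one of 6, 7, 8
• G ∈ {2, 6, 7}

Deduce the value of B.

3

A, F, G share exactly the 3 values {2, 6, 7}; by pigeonhole those values go to them, so strike 2, 6, 7 from B, C, D, E, H.
That leaves H = 8. Eliminate 8 elsewhere: C, E.
E must be 5 (only option left). Eliminate 5 elsewhere: B, C.
C has just one choice, so C = 9. Remove 9 from B.
So B = 3.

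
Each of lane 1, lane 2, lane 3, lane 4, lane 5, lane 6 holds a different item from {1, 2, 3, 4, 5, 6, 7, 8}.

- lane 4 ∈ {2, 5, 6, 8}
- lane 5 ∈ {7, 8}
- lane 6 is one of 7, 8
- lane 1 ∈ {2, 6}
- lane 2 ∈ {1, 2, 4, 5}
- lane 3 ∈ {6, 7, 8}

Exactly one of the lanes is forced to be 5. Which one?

lane 4

The 2 variables lane 5 and lane 6 are confined to {7, 8}, which locks those values in; drop them from lane 3, lane 4.
lane 3's domain is down to {6}, so lane 3 = 6. Strike 6 from lane 1, lane 4.
lane 1 has just one choice, so lane 1 = 2. Remove 2 from lane 2, lane 4.
So 5 goes to lane 4.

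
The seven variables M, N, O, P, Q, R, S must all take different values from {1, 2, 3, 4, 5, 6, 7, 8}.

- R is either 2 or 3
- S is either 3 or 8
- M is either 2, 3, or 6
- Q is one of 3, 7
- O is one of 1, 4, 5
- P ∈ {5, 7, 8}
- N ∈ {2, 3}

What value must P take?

The 2 variables N and R are confined to {2, 3}, which locks those values in; drop them from M, Q, S.
That leaves M = 6.
Q has just one choice, so Q = 7. Strike 7 from P.
That leaves S = 8. So P can't be 8.
So P = 5.

5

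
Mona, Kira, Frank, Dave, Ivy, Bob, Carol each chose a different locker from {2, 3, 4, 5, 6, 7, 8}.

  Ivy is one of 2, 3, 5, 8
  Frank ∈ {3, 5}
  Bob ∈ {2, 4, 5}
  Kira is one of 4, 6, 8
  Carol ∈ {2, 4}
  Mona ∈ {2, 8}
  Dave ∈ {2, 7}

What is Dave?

Among the 7 variables, 6 fits only Kira (and all 7 values in {2, 3, 4, 5, 6, 7, 8} must be used), so Kira = 6.
Among the 6 still-open variables, 7 fits only Dave (and all 6 values in {2, 3, 4, 5, 7, 8} must be used), so Dave = 7.

7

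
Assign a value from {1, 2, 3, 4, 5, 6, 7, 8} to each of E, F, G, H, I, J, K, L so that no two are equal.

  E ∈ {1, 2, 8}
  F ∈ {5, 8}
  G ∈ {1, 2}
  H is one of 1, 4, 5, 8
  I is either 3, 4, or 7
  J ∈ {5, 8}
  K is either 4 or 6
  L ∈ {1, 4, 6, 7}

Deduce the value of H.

Among the 8 variables, 3 fits only I (and all 8 values in {1, 2, 3, 4, 5, 6, 7, 8} must be used), so I = 3.
The 7 still-open variables together cover exactly {1, 2, 4, 5, 6, 7, 8} — 7 values for 7 variables — and 7 appears only in L's list, so L = 7.
Among the 6 still-open variables, 6 fits only K (and all 6 values in {1, 2, 4, 5, 6, 8} must be used), so K = 6.
The 5 still-open variables draw from only 5 values {1, 2, 4, 5, 8}, so each is used; only H can be 4, hence H = 4.

4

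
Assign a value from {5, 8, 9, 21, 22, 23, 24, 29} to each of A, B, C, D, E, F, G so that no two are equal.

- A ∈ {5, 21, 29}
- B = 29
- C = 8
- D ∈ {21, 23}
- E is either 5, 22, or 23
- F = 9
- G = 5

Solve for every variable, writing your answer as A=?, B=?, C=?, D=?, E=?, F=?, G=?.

B's domain is down to {29}, so B = 29. Remove 29 from A.
That leaves C = 8.
F's domain is down to {9}, so F = 9.
G has just one choice, so G = 5. Remove 5 from A, E.
A must be 21 (only option left). Remove 21 from D.
D must be 23 (only option left). Eliminate 23 elsewhere: E.
E's domain is down to {22}, so E = 22.

A=21, B=29, C=8, D=23, E=22, F=9, G=5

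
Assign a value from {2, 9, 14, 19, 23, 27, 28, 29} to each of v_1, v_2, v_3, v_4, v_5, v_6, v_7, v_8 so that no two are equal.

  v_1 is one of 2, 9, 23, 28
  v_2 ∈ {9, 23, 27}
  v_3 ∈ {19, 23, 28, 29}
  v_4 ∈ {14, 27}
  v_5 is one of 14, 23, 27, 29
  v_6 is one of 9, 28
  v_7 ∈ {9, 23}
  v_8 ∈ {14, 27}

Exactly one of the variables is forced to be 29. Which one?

Among the 8 variables, 2 fits only v_1 (and all 8 values in {2, 9, 14, 19, 23, 27, 28, 29} must be used), so v_1 = 2.
Among the 7 still-open variables, 19 fits only v_3 (and all 7 values in {9, 14, 19, 23, 27, 28, 29} must be used), so v_3 = 19.
The 6 still-open variables together cover exactly {9, 14, 23, 27, 28, 29} — 6 values for 6 variables — and 28 appears only in v_6's list, so v_6 = 28.
Among the 5 still-open variables, 29 fits only v_5 (and all 5 values in {9, 14, 23, 27, 29} must be used), so v_5 = 29.

v_5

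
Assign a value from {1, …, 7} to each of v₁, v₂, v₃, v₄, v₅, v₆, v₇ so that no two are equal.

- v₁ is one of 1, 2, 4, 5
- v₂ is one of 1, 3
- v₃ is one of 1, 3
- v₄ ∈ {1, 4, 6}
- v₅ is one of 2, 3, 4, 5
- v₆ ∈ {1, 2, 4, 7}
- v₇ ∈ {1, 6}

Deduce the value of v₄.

4

Among the 7 variables, 7 fits only v₆ (and all 7 values in {1, 2, 3, 4, 5, 6, 7} must be used), so v₆ = 7.
v₂ and v₃ share exactly the 2 values {1, 3}; by pigeonhole those values go to them, so strike 1, 3 from v₁, v₄, v₅, v₇.
v₇'s domain is down to {6}, so v₇ = 6. So v₄ can't be 6.
So v₄ = 4.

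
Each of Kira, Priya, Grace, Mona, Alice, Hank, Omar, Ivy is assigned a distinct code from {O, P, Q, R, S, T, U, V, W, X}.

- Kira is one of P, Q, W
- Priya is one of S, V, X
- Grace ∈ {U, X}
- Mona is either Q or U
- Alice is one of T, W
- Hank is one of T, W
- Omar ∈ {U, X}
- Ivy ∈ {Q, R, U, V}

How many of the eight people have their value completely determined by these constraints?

2

Grace and Omar between them cover only {U, X} — a naked pair. Remove those values from Priya, Mona, Ivy.
Mona must be Q (only option left). So Kira, Ivy can't be Q.
The 2 variables Alice and Hank are confined to {T, W}, which locks those values in; drop them from Kira.
Kira must be P (only option left).
Determined: Kira=P, Mona=Q. The other people each still have more than one consistent value. That makes 2.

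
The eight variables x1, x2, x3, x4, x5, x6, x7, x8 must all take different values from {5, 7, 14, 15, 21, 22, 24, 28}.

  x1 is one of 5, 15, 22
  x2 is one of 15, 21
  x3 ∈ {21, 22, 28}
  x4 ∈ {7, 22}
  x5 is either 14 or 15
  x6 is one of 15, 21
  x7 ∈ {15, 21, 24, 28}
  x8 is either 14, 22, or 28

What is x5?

14

Among the 8 variables, 5 fits only x1 (and all 8 values in {5, 7, 14, 15, 21, 22, 24, 28} must be used), so x1 = 5.
The 7 still-open variables together cover exactly {7, 14, 15, 21, 22, 24, 28} — 7 values for 7 variables — and 7 appears only in x4's list, so x4 = 7.
Among the 6 still-open variables, 24 fits only x7 (and all 6 values in {14, 15, 21, 22, 24, 28} must be used), so x7 = 24.
x2 and x6 between them cover only {15, 21} — a naked pair. Remove those values from x3, x5.
So x5 = 14.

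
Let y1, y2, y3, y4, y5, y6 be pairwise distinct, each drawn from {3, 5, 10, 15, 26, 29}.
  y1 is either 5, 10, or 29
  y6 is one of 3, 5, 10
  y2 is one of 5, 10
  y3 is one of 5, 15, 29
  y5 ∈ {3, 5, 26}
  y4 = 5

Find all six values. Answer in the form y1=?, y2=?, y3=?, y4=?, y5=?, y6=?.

y1=29, y2=10, y3=15, y4=5, y5=26, y6=3

y4's domain is down to {5}, so y4 = 5. Eliminate 5 elsewhere: y1, y2, y3, y5, y6.
That leaves y2 = 10. Strike 10 from y1, y6.
y6 must be 3 (only option left). Strike 3 from y5.
y1 has just one choice, so y1 = 29. Remove 29 from y3.
That leaves y3 = 15.
That leaves y5 = 26.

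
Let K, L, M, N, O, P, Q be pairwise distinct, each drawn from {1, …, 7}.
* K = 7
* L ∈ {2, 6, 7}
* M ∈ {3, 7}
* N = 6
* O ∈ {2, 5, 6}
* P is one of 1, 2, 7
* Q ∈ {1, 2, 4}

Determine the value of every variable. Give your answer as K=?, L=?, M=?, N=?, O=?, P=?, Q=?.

K=7, L=2, M=3, N=6, O=5, P=1, Q=4

K has just one choice, so K = 7. Remove 7 from L, M, P.
M must be 3 (only option left).
N has just one choice, so N = 6. Remove 6 from L, O.
L has just one choice, so L = 2. So O, P, Q can't be 2.
O has just one choice, so O = 5.
P must be 1 (only option left). Eliminate 1 elsewhere: Q.
Q's domain is down to {4}, so Q = 4.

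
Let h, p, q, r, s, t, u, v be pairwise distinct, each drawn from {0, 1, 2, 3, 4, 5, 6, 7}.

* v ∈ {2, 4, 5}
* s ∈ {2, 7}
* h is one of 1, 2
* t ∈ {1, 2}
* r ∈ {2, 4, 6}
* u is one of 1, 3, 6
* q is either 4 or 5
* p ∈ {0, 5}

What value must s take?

Among the 8 variables, 0 fits only p (and all 8 values in {0, 1, 2, 3, 4, 5, 6, 7} must be used), so p = 0.
The 7 still-open variables together cover exactly {1, 2, 3, 4, 5, 6, 7} — 7 values for 7 variables — and 3 appears only in u's list, so u = 3.
The 6 still-open variables together cover exactly {1, 2, 4, 5, 6, 7} — 6 values for 6 variables — and 6 appears only in r's list, so r = 6.
The 5 still-open variables together cover exactly {1, 2, 4, 5, 7} — 5 values for 5 variables — and 7 appears only in s's list, so s = 7.

7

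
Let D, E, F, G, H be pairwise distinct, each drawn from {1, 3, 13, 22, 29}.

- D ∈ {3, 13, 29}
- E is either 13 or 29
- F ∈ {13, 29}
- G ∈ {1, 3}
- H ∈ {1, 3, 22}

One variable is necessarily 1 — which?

G

The 5 variables draw from only 5 values {1, 3, 13, 22, 29}, so each is used; only H can be 22, hence H = 22.
The 4 still-open variables draw from only 4 values {1, 3, 13, 29}, so each is used; only G can be 1, hence G = 1.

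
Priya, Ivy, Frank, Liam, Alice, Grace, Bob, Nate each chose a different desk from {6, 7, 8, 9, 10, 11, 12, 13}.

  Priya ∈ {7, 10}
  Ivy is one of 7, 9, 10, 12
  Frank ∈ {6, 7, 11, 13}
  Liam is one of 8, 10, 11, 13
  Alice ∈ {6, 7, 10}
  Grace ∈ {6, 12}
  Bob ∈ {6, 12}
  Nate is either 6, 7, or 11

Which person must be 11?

The 8 variables together cover exactly {6, 7, 8, 9, 10, 11, 12, 13} — 8 values for 8 variables — and 8 appears only in Liam's list, so Liam = 8.
The 7 still-open variables together cover exactly {6, 7, 9, 10, 11, 12, 13} — 7 values for 7 variables — and 9 appears only in Ivy's list, so Ivy = 9.
Among the 6 still-open variables, 13 fits only Frank (and all 6 values in {6, 7, 10, 11, 12, 13} must be used), so Frank = 13.
Among the 5 still-open variables, 11 fits only Nate (and all 5 values in {6, 7, 10, 11, 12} must be used), so Nate = 11.

Nate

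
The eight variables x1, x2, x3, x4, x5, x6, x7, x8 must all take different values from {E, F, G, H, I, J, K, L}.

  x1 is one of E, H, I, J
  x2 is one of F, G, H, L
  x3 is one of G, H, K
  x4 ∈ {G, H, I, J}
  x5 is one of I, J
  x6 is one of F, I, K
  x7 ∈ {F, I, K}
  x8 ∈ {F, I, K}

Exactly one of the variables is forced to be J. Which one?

x5

Among the 8 variables, E fits only x1 (and all 8 values in {E, F, G, H, I, J, K, L} must be used), so x1 = E.
The 7 still-open variables draw from only 7 values {F, G, H, I, J, K, L}, so each is used; only x2 can be L, hence x2 = L.
The 3 variables x6, x7, x8 are confined to {F, I, K}, which locks those values in; drop them from x3, x4, x5.
So J goes to x5.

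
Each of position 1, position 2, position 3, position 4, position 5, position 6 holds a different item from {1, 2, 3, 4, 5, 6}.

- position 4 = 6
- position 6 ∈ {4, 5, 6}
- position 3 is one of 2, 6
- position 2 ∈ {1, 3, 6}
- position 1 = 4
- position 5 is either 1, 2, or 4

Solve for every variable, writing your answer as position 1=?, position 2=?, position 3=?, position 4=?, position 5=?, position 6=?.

position 1 must be 4 (only option left). Remove 4 from position 5, position 6.
That leaves position 4 = 6. Eliminate 6 elsewhere: position 2, position 3, position 6.
position 6's domain is down to {5}, so position 6 = 5.
That leaves position 3 = 2. Remove 2 from position 5.
position 5 must be 1 (only option left). Eliminate 1 elsewhere: position 2.
position 2's domain is down to {3}, so position 2 = 3.

position 1=4, position 2=3, position 3=2, position 4=6, position 5=1, position 6=5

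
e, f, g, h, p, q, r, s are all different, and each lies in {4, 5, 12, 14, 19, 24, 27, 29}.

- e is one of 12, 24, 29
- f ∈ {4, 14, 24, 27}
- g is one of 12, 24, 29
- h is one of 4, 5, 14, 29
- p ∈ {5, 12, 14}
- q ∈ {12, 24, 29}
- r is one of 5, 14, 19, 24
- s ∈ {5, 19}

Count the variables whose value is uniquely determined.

2

Among the 8 variables, 27 fits only f (and all 8 values in {4, 5, 12, 14, 19, 24, 27, 29} must be used), so f = 27.
The 7 still-open variables together cover exactly {4, 5, 12, 14, 19, 24, 29} — 7 values for 7 variables — and 4 appears only in h's list, so h = 4.
The 3 variables e, g, q are confined to {12, 24, 29}, which locks those values in; drop them from p, r.
Determined: f=27, h=4. The other variables each still have more than one consistent value. That makes 2.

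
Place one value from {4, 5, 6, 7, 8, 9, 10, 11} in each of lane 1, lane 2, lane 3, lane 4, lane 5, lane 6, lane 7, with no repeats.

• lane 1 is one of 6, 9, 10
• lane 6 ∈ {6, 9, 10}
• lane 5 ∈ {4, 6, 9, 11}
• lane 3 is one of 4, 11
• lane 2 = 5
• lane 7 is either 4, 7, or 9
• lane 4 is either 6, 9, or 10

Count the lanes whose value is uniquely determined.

2

lane 2's domain is down to {5}, so lane 2 = 5.
The 6 still-open variables draw from only 6 values {4, 6, 7, 9, 10, 11}, so each is used; only lane 7 can be 7, hence lane 7 = 7.
lane 1, lane 4, lane 6 between them cover only {6, 9, 10} — a naked triple. Remove those values from lane 5.
Determined: lane 2=5, lane 7=7. The other lanes each still have more than one consistent value. That makes 2.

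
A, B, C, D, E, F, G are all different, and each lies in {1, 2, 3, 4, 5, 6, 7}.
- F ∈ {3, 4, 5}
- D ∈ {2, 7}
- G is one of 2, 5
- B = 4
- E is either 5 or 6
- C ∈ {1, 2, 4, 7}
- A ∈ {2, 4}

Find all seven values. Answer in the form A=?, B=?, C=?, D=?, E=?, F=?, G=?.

A=2, B=4, C=1, D=7, E=6, F=3, G=5

B's domain is down to {4}, so B = 4. Remove 4 from A, C, F.
A's domain is down to {2}, so A = 2. Remove 2 from C, D, G.
D's domain is down to {7}, so D = 7. Remove 7 from C.
G's domain is down to {5}, so G = 5. Remove 5 from E, F.
C's domain is down to {1}, so C = 1.
E must be 6 (only option left).
F's domain is down to {3}, so F = 3.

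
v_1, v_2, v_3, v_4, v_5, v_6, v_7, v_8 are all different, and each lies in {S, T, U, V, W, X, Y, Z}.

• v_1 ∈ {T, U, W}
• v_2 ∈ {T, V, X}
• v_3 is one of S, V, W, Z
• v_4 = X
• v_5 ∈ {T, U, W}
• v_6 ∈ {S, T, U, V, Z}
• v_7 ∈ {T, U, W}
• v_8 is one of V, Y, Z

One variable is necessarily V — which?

v_2

v_4 must be X (only option left). So v_2 can't be X.
The 7 still-open variables together cover exactly {S, T, U, V, W, Y, Z} — 7 values for 7 variables — and Y appears only in v_8's list, so v_8 = Y.
v_1, v_5, v_7 between them cover only {T, U, W} — a naked triple. Remove those values from v_2, v_3, v_6.
So V goes to v_2.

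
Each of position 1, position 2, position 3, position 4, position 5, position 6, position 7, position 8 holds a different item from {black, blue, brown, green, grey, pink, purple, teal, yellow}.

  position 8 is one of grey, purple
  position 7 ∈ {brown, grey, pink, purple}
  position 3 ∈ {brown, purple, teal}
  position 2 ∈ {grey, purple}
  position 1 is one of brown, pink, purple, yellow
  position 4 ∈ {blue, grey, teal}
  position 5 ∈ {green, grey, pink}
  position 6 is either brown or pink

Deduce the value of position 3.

The 8 variables draw from only 8 values {blue, brown, green, grey, pink, purple, teal, yellow}, so each is used; only position 4 can be blue, hence position 4 = blue.
Among the 7 still-open variables, green fits only position 5 (and all 7 values in {brown, green, grey, pink, purple, teal, yellow} must be used), so position 5 = green.
The 6 still-open variables together cover exactly {brown, grey, pink, purple, teal, yellow} — 6 values for 6 variables — and teal appears only in position 3's list, so position 3 = teal.

teal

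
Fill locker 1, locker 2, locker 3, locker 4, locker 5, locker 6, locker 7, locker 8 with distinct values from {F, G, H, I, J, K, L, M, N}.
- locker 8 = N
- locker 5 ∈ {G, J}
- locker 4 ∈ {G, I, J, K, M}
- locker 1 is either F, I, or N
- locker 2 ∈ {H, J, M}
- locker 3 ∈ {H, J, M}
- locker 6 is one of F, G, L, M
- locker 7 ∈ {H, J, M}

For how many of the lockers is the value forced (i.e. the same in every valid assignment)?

2

locker 8's domain is down to {N}, so locker 8 = N. Strike N from locker 1.
The 3 variables locker 2, locker 3, locker 7 are confined to {H, J, M}, which locks those values in; drop them from locker 4, locker 5, locker 6.
locker 5 has just one choice, so locker 5 = G. Eliminate G elsewhere: locker 4, locker 6.
Determined: locker 5=G, locker 8=N. The other lockers each still have more than one consistent value. That makes 2.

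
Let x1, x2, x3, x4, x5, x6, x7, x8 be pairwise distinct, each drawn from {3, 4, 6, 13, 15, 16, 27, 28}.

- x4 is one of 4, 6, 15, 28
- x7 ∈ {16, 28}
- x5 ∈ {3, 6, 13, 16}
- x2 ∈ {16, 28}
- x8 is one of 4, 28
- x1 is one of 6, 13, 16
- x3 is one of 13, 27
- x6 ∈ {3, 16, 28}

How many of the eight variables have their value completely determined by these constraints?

4

The 8 variables together cover exactly {3, 4, 6, 13, 15, 16, 27, 28} — 8 values for 8 variables — and 15 appears only in x4's list, so x4 = 15.
The 7 still-open variables together cover exactly {3, 4, 6, 13, 16, 27, 28} — 7 values for 7 variables — and 4 appears only in x8's list, so x8 = 4.
The 6 still-open variables together cover exactly {3, 6, 13, 16, 27, 28} — 6 values for 6 variables — and 27 appears only in x3's list, so x3 = 27.
x2 and x7 share exactly the 2 values {16, 28}; by pigeonhole those values go to them, so strike 16, 28 from x1, x5, x6.
That leaves x6 = 3. Remove 3 from x5.
Determined: x3=27, x4=15, x6=3, x8=4. The other variables each still have more than one consistent value. That makes 4.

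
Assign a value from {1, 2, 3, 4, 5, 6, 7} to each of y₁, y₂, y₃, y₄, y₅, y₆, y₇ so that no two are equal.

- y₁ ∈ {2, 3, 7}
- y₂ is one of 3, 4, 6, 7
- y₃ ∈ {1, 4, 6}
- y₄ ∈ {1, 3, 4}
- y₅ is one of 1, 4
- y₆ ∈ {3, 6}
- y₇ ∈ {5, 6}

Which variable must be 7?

The 7 variables draw from only 7 values {1, 2, 3, 4, 5, 6, 7}, so each is used; only y₁ can be 2, hence y₁ = 2.
The 6 still-open variables together cover exactly {1, 3, 4, 5, 6, 7} — 6 values for 6 variables — and 5 appears only in y₇'s list, so y₇ = 5.
Among the 5 still-open variables, 7 fits only y₂ (and all 5 values in {1, 3, 4, 6, 7} must be used), so y₂ = 7.

y₂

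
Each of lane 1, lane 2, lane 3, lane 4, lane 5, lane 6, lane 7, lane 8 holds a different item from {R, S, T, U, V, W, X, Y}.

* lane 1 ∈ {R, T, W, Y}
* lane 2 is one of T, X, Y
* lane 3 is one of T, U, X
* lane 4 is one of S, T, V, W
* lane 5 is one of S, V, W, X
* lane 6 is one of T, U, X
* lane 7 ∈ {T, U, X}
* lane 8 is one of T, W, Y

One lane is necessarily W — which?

lane 8

Among the 8 variables, R fits only lane 1 (and all 8 values in {R, S, T, U, V, W, X, Y} must be used), so lane 1 = R.
lane 3, lane 6, lane 7 share exactly the 3 values {T, U, X}; by pigeonhole those values go to them, so strike T, U, X from lane 2, lane 4, lane 5, lane 8.
That leaves lane 2 = Y. Remove Y from lane 8.
So W goes to lane 8.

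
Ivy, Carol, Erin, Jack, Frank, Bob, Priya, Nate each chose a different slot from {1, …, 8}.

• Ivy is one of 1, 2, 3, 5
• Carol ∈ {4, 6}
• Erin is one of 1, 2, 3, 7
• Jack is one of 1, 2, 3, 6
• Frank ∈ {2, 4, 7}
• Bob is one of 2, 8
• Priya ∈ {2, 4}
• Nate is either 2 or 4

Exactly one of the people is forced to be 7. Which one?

Frank

The 8 variables draw from only 8 values {1, 2, 3, 4, 5, 6, 7, 8}, so each is used; only Ivy can be 5, hence Ivy = 5.
The 7 still-open variables draw from only 7 values {1, 2, 3, 4, 6, 7, 8}, so each is used; only Bob can be 8, hence Bob = 8.
The 2 variables Priya and Nate are confined to {2, 4}, which locks those values in; drop them from Carol, Erin, Jack, Frank.
So 7 goes to Frank.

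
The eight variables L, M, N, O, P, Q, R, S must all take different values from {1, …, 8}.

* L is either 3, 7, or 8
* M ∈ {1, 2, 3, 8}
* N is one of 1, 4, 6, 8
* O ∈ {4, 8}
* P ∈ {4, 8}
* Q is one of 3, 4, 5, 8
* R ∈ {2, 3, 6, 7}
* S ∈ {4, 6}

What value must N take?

The 8 variables draw from only 8 values {1, 2, 3, 4, 5, 6, 7, 8}, so each is used; only Q can be 5, hence Q = 5.
O and P between them cover only {4, 8} — a naked pair. Remove those values from L, M, N, S.
S must be 6 (only option left). Strike 6 from N, R.
So N = 1.

1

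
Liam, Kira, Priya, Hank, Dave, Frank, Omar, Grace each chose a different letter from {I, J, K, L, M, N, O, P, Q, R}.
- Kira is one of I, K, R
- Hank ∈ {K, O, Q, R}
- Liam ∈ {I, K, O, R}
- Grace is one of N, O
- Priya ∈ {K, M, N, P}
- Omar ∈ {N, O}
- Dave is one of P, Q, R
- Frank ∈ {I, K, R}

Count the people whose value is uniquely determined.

Among the 8 variables, M fits only Priya (and all 8 values in {I, K, M, N, O, P, Q, R} must be used), so Priya = M.
The 7 still-open variables draw from only 7 values {I, K, N, O, P, Q, R}, so each is used; only Dave can be P, hence Dave = P.
Among the 6 still-open variables, Q fits only Hank (and all 6 values in {I, K, N, O, Q, R} must be used), so Hank = Q.
The 2 variables Omar and Grace are confined to {N, O}, which locks those values in; drop them from Liam.
Determined: Priya=M, Hank=Q, Dave=P. The other people each still have more than one consistent value. That makes 3.

3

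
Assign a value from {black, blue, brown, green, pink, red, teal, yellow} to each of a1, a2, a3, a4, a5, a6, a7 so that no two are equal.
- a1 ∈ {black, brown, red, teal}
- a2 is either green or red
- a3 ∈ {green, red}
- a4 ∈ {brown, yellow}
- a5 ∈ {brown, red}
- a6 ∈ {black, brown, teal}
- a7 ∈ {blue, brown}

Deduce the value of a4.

The 7 variables together cover exactly {black, blue, brown, green, red, teal, yellow} — 7 values for 7 variables — and blue appears only in a7's list, so a7 = blue.
Among the 6 still-open variables, yellow fits only a4 (and all 6 values in {black, brown, green, red, teal, yellow} must be used), so a4 = yellow.

yellow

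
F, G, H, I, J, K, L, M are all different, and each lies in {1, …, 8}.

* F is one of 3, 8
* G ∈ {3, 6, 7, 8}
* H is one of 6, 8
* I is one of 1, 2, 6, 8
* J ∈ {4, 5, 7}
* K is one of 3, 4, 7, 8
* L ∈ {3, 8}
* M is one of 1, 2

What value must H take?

6

Among the 8 variables, 5 fits only J (and all 8 values in {1, 2, 3, 4, 5, 6, 7, 8} must be used), so J = 5.
The 7 still-open variables together cover exactly {1, 2, 3, 4, 6, 7, 8} — 7 values for 7 variables — and 4 appears only in K's list, so K = 4.
The 6 still-open variables together cover exactly {1, 2, 3, 6, 7, 8} — 6 values for 6 variables — and 7 appears only in G's list, so G = 7.
The 2 variables F and L are confined to {3, 8}, which locks those values in; drop them from H, I.
So H = 6.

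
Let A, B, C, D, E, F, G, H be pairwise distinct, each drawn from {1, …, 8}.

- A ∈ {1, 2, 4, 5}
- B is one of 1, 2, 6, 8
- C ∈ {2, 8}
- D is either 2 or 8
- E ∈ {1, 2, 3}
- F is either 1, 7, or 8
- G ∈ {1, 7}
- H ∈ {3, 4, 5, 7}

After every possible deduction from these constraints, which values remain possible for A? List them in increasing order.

4, 5

The 8 variables together cover exactly {1, 2, 3, 4, 5, 6, 7, 8} — 8 values for 8 variables — and 6 appears only in B's list, so B = 6.
The 2 variables C and D are confined to {2, 8}, which locks those values in; drop them from A, E, F.
The 2 variables F and G are confined to {1, 7}, which locks those values in; drop them from A, E, H.
E's domain is down to {3}, so E = 3. Eliminate 3 elsewhere: H.
No further eliminations apply; A can still be any of 4, 5.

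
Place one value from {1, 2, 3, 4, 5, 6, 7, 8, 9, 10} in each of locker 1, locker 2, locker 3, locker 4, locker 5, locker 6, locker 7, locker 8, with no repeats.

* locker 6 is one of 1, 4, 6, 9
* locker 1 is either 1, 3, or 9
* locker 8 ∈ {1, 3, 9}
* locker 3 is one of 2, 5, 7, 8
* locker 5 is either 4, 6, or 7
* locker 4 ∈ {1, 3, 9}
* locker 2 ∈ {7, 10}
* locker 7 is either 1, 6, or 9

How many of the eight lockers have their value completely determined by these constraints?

The 3 variables locker 1, locker 4, locker 8 are confined to {1, 3, 9}, which locks those values in; drop them from locker 6, locker 7.
locker 7 must be 6 (only option left). So locker 5, locker 6 can't be 6.
That leaves locker 6 = 4. So locker 5 can't be 4.
locker 5 has just one choice, so locker 5 = 7. Strike 7 from locker 2, locker 3.
locker 2 has just one choice, so locker 2 = 10.
Determined: locker 2=10, locker 5=7, locker 6=4, locker 7=6. The other lockers each still have more than one consistent value. That makes 4.

4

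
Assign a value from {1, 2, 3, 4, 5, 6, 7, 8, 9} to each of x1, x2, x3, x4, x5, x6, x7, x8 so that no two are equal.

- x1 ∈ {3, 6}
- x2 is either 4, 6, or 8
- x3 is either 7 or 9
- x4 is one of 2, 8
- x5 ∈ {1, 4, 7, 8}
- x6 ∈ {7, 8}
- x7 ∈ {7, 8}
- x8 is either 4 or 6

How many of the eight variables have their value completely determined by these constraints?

The 8 variables draw from only 8 values {1, 2, 3, 4, 6, 7, 8, 9}, so each is used; only x5 can be 1, hence x5 = 1.
The 7 still-open variables draw from only 7 values {2, 3, 4, 6, 7, 8, 9}, so each is used; only x4 can be 2, hence x4 = 2.
The 6 still-open variables draw from only 6 values {3, 4, 6, 7, 8, 9}, so each is used; only x1 can be 3, hence x1 = 3.
Among the 5 still-open variables, 9 fits only x3 (and all 5 values in {4, 6, 7, 8, 9} must be used), so x3 = 9.
x6 and x7 between them cover only {7, 8} — a naked pair. Remove those values from x2.
Determined: x1=3, x3=9, x4=2, x5=1. The other variables each still have more than one consistent value. That makes 4.

4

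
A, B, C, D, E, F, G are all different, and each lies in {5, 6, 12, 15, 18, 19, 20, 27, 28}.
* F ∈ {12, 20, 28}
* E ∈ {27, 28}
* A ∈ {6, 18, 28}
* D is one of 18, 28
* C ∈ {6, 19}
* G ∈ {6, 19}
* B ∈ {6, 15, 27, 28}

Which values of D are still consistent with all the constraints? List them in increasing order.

18, 28

The 2 variables C and G are confined to {6, 19}, which locks those values in; drop them from A, B.
A and D share exactly the 2 values {18, 28}; by pigeonhole those values go to them, so strike 18, 28 from B, E, F.
E's domain is down to {27}, so E = 27. Eliminate 27 elsewhere: B.
B has just one choice, so B = 15.
No further eliminations apply; D can still be any of 18, 28.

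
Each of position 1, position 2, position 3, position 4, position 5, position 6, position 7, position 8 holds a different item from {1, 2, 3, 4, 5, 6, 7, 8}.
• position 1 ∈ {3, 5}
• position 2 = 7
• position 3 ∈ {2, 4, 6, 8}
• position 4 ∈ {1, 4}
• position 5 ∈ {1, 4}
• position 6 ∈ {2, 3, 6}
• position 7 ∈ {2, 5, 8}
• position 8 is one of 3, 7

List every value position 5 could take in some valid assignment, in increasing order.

position 2's domain is down to {7}, so position 2 = 7. Strike 7 from position 8.
position 8 has just one choice, so position 8 = 3. Remove 3 from position 1, position 6.
position 1 must be 5 (only option left). Strike 5 from position 7.
position 4 and position 5 share exactly the 2 values {1, 4}; by pigeonhole those values go to them, so strike 1, 4 from position 3.
No further eliminations apply; position 5 can still be any of 1, 4.

1, 4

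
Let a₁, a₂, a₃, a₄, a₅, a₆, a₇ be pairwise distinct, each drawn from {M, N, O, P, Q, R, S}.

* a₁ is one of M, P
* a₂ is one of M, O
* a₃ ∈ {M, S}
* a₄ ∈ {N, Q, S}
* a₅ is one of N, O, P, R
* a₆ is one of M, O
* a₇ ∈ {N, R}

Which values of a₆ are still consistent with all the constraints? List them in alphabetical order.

The 7 variables draw from only 7 values {M, N, O, P, Q, R, S}, so each is used; only a₄ can be Q, hence a₄ = Q.
The 6 still-open variables draw from only 6 values {M, N, O, P, R, S}, so each is used; only a₃ can be S, hence a₃ = S.
a₂ and a₆ between them cover only {M, O} — a naked pair. Remove those values from a₁, a₅.
a₁ must be P (only option left). So a₅ can't be P.
No further eliminations apply; a₆ can still be any of M, O.

M, O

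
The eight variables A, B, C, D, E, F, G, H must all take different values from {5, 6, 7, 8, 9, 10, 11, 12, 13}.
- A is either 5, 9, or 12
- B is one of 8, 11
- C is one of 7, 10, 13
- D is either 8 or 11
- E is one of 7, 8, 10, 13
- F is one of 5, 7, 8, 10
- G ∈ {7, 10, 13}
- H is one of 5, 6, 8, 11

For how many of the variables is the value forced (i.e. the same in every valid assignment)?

The 2 variables B and D are confined to {8, 11}, which locks those values in; drop them from E, F, H.
C, E, G share exactly the 3 values {7, 10, 13}; by pigeonhole those values go to them, so strike 7, 10, 13 from F.
F must be 5 (only option left). Strike 5 from A, H.
H has just one choice, so H = 6.
Determined: F=5, H=6. The other variables each still have more than one consistent value. That makes 2.

2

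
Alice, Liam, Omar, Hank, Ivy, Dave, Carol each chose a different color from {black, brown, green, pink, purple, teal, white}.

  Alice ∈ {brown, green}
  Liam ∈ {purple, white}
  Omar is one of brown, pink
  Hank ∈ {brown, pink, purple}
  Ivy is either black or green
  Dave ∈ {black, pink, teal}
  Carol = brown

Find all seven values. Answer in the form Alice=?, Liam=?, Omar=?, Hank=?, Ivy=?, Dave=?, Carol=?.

Carol has just one choice, so Carol = brown. Strike brown from Alice, Omar, Hank.
Alice has just one choice, so Alice = green. Eliminate green elsewhere: Ivy.
Omar's domain is down to {pink}, so Omar = pink. So Hank, Dave can't be pink.
Hank's domain is down to {purple}, so Hank = purple. So Liam can't be purple.
Ivy's domain is down to {black}, so Ivy = black. Remove black from Dave.
Dave's domain is down to {teal}, so Dave = teal.
Liam has just one choice, so Liam = white.

Alice=green, Liam=white, Omar=pink, Hank=purple, Ivy=black, Dave=teal, Carol=brown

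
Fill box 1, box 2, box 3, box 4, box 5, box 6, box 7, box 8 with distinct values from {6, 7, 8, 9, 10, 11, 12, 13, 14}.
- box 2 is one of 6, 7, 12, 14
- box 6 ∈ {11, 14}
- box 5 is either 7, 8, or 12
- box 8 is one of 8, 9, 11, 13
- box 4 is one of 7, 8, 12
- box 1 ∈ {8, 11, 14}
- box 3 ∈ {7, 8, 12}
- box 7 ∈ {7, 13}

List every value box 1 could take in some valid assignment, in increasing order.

11, 14

The 8 variables together cover exactly {6, 7, 8, 9, 11, 12, 13, 14} — 8 values for 8 variables — and 6 appears only in box 2's list, so box 2 = 6.
The 7 still-open variables together cover exactly {7, 8, 9, 11, 12, 13, 14} — 7 values for 7 variables — and 9 appears only in box 8's list, so box 8 = 9.
Among the 6 still-open variables, 13 fits only box 7 (and all 6 values in {7, 8, 11, 12, 13, 14} must be used), so box 7 = 13.
The 3 variables box 3, box 4, box 5 are confined to {7, 8, 12}, which locks those values in; drop them from box 1.
No further eliminations apply; box 1 can still be any of 11, 14.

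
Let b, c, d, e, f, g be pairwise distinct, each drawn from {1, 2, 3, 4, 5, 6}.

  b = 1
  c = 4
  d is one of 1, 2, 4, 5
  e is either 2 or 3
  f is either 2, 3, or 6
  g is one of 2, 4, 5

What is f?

b must be 1 (only option left). Strike 1 from d.
That leaves c = 4. So d, g can't be 4.
The 4 still-open variables together cover exactly {2, 3, 5, 6} — 4 values for 4 variables — and 6 appears only in f's list, so f = 6.

6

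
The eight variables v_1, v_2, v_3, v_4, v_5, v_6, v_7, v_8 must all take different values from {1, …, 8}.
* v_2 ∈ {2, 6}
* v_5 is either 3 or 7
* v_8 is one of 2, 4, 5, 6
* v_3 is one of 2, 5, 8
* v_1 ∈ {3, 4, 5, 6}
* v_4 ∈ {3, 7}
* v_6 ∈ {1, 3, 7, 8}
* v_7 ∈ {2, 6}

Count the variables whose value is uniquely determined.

2

The 8 variables together cover exactly {1, 2, 3, 4, 5, 6, 7, 8} — 8 values for 8 variables — and 1 appears only in v_6's list, so v_6 = 1.
The 7 still-open variables draw from only 7 values {2, 3, 4, 5, 6, 7, 8}, so each is used; only v_3 can be 8, hence v_3 = 8.
v_2 and v_7 share exactly the 2 values {2, 6}; by pigeonhole those values go to them, so strike 2, 6 from v_1, v_8.
v_4 and v_5 share exactly the 2 values {3, 7}; by pigeonhole those values go to them, so strike 3, 7 from v_1.
Determined: v_3=8, v_6=1. The other variables each still have more than one consistent value. That makes 2.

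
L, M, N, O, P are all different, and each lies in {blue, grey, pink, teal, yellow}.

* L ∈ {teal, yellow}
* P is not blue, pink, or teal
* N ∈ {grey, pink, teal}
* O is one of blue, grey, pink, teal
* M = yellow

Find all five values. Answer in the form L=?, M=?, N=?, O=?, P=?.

M's domain is down to {yellow}, so M = yellow. So L, P can't be yellow.
P's domain is down to {grey}, so P = grey. So N, O can't be grey.
L's domain is down to {teal}, so L = teal. Eliminate teal elsewhere: N, O.
N must be pink (only option left). Remove pink from O.
That leaves O = blue.

L=teal, M=yellow, N=pink, O=blue, P=grey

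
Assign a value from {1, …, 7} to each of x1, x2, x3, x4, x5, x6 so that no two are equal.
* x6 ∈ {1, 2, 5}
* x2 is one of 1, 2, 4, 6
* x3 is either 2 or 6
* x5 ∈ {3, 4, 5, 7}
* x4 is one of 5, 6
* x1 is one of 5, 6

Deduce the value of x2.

4

x1 and x4 between them cover only {5, 6} — a naked pair. Remove those values from x2, x3, x5, x6.
That leaves x3 = 2. Remove 2 from x2, x6.
x6 has just one choice, so x6 = 1. So x2 can't be 1.
So x2 = 4.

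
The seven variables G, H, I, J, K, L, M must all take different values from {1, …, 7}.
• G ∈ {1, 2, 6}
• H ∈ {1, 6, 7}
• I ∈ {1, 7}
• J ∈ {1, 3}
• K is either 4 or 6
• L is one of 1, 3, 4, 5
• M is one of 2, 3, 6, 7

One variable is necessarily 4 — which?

Among the 7 variables, 5 fits only L (and all 7 values in {1, 2, 3, 4, 5, 6, 7} must be used), so L = 5.
The 6 still-open variables together cover exactly {1, 2, 3, 4, 6, 7} — 6 values for 6 variables — and 4 appears only in K's list, so K = 4.

K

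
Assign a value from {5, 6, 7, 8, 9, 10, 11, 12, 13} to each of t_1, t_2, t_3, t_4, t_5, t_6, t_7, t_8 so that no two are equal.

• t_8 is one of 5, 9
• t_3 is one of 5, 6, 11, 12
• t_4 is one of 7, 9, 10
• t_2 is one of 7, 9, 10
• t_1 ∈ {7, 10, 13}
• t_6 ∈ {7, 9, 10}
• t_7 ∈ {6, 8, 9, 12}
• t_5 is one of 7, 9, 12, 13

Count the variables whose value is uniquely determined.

t_2, t_4, t_6 share exactly the 3 values {7, 9, 10}; by pigeonhole those values go to them, so strike 7, 9, 10 from t_1, t_5, t_7, t_8.
t_1 must be 13 (only option left). Eliminate 13 elsewhere: t_5.
t_5 has just one choice, so t_5 = 12. Strike 12 from t_3, t_7.
That leaves t_8 = 5. Eliminate 5 elsewhere: t_3.
Determined: t_1=13, t_5=12, t_8=5. The other variables each still have more than one consistent value. That makes 3.

3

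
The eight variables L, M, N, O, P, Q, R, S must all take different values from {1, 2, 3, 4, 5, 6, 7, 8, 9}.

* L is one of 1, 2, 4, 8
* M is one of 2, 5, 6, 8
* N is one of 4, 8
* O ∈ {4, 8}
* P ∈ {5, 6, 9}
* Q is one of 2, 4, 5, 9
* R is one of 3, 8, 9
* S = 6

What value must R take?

S's domain is down to {6}, so S = 6. Strike 6 from M, P.
The 7 still-open variables draw from only 7 values {1, 2, 3, 4, 5, 8, 9}, so each is used; only L can be 1, hence L = 1.
The 6 still-open variables draw from only 6 values {2, 3, 4, 5, 8, 9}, so each is used; only R can be 3, hence R = 3.

3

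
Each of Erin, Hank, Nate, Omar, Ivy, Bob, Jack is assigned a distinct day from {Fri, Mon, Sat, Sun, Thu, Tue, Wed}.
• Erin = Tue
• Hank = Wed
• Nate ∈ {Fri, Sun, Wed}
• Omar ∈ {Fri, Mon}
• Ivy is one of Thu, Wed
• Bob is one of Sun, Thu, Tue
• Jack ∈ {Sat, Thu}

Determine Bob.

Sun

Erin's domain is down to {Tue}, so Erin = Tue. Strike Tue from Bob.
That leaves Hank = Wed. Strike Wed from Nate, Ivy.
That leaves Ivy = Thu. So Bob, Jack can't be Thu.
So Bob = Sun.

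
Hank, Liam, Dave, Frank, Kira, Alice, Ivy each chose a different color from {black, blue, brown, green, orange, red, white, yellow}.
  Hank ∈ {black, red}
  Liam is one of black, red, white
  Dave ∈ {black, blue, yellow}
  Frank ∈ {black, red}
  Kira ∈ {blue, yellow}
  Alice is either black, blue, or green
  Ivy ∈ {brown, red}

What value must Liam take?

The 7 variables together cover exactly {black, blue, brown, green, red, white, yellow} — 7 values for 7 variables — and brown appears only in Ivy's list, so Ivy = brown.
Among the 6 still-open variables, green fits only Alice (and all 6 values in {black, blue, green, red, white, yellow} must be used), so Alice = green.
Among the 5 still-open variables, white fits only Liam (and all 5 values in {black, blue, red, white, yellow} must be used), so Liam = white.

white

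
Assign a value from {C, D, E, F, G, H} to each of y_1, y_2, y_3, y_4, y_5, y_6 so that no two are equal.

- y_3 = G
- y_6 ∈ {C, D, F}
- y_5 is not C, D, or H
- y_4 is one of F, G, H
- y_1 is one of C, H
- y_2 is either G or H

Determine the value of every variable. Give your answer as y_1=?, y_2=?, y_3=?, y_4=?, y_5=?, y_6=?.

y_1=C, y_2=H, y_3=G, y_4=F, y_5=E, y_6=D

y_3 has just one choice, so y_3 = G. So y_2, y_4, y_5 can't be G.
y_2 has just one choice, so y_2 = H. Strike H from y_1, y_4.
That leaves y_4 = F. Remove F from y_5, y_6.
That leaves y_5 = E.
y_1 must be C (only option left). Eliminate C elsewhere: y_6.
y_6's domain is down to {D}, so y_6 = D.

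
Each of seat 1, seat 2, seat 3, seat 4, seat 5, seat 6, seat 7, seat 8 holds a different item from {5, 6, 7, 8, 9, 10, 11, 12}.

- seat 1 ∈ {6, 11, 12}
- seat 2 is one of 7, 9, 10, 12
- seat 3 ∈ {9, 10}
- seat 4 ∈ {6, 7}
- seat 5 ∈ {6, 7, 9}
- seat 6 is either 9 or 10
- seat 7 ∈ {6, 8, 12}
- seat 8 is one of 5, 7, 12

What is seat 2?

The 8 variables draw from only 8 values {5, 6, 7, 8, 9, 10, 11, 12}, so each is used; only seat 8 can be 5, hence seat 8 = 5.
Among the 7 still-open variables, 8 fits only seat 7 (and all 7 values in {6, 7, 8, 9, 10, 11, 12} must be used), so seat 7 = 8.
The 6 still-open variables draw from only 6 values {6, 7, 9, 10, 11, 12}, so each is used; only seat 1 can be 11, hence seat 1 = 11.
The 5 still-open variables draw from only 5 values {6, 7, 9, 10, 12}, so each is used; only seat 2 can be 12, hence seat 2 = 12.

12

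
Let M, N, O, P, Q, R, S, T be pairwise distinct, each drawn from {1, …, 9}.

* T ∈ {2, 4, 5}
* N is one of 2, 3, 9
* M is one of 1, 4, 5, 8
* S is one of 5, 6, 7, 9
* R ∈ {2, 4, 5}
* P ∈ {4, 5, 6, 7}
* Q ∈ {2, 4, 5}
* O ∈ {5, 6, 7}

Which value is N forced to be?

3

Q, R, T share exactly the 3 values {2, 4, 5}; by pigeonhole those values go to them, so strike 2, 4, 5 from M, N, O, P, S.
The 2 variables O and P are confined to {6, 7}, which locks those values in; drop them from S.
S has just one choice, so S = 9. Eliminate 9 elsewhere: N.
So N = 3.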